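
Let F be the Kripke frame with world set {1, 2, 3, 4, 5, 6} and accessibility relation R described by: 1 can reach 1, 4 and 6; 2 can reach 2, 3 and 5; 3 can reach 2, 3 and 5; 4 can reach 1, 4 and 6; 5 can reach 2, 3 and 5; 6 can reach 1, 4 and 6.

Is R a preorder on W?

Reflexive: yes — every world is R-related to itself.
Transitive: yes — every two-step R-path is closed by a direct edge.
So R is a preorder.

Yes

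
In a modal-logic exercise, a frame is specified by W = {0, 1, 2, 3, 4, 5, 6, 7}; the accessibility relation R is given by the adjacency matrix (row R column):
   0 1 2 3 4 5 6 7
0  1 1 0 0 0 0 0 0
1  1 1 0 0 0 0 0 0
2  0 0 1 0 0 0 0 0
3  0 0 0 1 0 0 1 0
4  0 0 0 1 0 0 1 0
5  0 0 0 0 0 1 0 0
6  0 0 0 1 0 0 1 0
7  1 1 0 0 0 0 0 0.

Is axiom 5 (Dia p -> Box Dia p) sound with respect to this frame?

Yes

By correspondence theory, 5 is valid on a frame iff R is Euclidean.
Euclidean: yes — any two successors of a common world are R-related.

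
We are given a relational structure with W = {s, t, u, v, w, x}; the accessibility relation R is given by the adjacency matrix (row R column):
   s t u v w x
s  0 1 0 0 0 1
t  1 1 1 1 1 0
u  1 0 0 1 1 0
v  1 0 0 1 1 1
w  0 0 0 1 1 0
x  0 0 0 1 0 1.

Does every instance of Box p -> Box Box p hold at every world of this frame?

No

Axiom 4 corresponds to the accessibility relation being transitive.
Transitive: no — s R t and t R u, but not s R u.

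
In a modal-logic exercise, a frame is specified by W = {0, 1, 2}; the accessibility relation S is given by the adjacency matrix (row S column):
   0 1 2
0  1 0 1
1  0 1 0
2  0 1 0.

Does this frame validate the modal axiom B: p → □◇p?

Axiom B corresponds to the accessibility relation being symmetric.
Symmetric: no — 0 S 2 but not 2 S 0.

No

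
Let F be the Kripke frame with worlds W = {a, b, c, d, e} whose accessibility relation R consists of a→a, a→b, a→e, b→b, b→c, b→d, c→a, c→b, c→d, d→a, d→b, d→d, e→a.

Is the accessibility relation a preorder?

No

Reflexive: no — c is not related to itself.
Transitive: no — a R b and b R c, but not a R c.
So R is not a preorder.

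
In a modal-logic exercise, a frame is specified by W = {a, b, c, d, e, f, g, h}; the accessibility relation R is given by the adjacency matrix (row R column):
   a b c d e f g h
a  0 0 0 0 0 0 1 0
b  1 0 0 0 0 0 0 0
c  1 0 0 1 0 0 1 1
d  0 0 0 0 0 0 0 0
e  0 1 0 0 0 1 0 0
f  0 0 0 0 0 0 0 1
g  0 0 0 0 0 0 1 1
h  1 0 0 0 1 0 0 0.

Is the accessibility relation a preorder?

Reflexive: no — a is not related to itself.
Transitive: no — a R g and g R h, but not a R h.
So R is not a preorder.

No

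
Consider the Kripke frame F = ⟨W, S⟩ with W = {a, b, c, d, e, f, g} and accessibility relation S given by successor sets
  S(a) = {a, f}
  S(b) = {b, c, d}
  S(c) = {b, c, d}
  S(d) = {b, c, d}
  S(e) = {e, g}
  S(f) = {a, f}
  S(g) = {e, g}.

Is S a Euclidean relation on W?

Euclidean: yes — any two successors of a common world are S-related.

Yes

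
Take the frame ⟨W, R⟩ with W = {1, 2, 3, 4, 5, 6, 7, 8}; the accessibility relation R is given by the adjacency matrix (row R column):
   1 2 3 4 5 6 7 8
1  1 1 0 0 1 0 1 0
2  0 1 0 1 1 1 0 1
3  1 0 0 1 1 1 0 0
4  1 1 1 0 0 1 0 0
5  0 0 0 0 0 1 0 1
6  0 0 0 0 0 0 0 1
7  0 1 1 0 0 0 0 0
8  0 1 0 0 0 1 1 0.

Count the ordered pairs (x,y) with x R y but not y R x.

15

Enumerating: (1,2), (1,5), (1,7), (2,5), (2,6), (3,1), (3,5), (3,6), (4,1), (4,6), (5,6), (5,8), (7,2), (7,3), (8,7).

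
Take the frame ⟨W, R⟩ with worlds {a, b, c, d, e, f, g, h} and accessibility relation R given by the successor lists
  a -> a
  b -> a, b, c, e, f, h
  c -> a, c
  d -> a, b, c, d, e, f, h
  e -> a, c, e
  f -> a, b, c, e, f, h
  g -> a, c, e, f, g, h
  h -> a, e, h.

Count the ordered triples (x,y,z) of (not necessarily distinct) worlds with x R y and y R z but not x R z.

2

Enumerating: (g,f,b), (h,e,c).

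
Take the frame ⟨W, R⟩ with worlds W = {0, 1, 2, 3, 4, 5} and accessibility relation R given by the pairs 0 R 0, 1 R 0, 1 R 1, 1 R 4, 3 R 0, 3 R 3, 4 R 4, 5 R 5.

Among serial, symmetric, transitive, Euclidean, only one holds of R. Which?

transitive

Serial: no — 2 has no R-successor.
Symmetric: no — 1 R 0 but not 0 R 1.
Transitive: yes — every two-step R-path is closed by a direct edge.
Euclidean: no — 1 R 0 and 1 R 4, but not 0 R 4.
Only transitive holds.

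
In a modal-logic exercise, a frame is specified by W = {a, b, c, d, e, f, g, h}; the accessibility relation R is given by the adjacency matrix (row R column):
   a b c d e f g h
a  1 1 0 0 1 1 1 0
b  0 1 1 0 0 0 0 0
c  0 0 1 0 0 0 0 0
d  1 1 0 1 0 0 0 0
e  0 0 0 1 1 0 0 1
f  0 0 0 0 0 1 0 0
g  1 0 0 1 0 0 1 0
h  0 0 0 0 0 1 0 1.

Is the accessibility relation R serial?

Serial: yes — every world has a successor (e.g. a R a).

Yes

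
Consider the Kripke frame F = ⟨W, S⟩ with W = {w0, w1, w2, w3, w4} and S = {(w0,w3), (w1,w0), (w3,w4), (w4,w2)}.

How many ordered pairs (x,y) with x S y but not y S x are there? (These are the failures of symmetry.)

4

Enumerating: (w0,w3), (w1,w0), (w3,w4), (w4,w2).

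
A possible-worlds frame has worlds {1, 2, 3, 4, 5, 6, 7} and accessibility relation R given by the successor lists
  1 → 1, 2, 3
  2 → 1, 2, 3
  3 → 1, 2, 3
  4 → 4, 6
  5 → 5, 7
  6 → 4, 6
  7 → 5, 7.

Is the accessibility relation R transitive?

Transitive: yes — every two-step R-path is closed by a direct edge.

Yes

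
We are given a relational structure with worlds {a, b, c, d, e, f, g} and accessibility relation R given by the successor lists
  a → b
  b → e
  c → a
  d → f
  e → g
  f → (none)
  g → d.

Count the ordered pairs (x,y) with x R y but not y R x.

Enumerating: (a,b), (b,e), (c,a), (d,f), (e,g), (g,d).

6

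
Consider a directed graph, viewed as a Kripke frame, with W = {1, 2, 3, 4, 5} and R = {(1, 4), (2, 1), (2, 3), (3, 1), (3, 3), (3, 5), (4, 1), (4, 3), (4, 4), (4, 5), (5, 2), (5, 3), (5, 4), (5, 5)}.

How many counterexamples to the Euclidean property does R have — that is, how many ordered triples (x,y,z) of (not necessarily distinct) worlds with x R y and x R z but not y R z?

Enumerating: (2,1,1), (2,1,3), (3,1,1), (3,1,3), (3,1,5), (3,5,1), (4,1,1), (4,1,3), (4,1,5), (4,3,4), (4,5,1), (5,2,2), (5,2,4), (5,2,5), (5,3,2), (5,3,4), (5,4,2).

17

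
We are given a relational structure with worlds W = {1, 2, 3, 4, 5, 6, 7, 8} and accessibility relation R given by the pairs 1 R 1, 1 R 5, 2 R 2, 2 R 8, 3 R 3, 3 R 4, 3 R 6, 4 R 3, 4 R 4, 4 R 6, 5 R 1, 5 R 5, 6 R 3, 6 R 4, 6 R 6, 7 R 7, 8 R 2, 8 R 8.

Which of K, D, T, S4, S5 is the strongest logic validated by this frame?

Serial (axiom D): yes — every world has a successor (e.g. 1 R 1).
Reflexive (axiom T): yes — every world is R-related to itself.
Transitive (axiom 4): yes — every two-step R-path is closed by a direct edge.
Euclidean (axiom 5): yes — any two successors of a common world are R-related.
So F validates K, D, T, S4, S5. The strongest is S5.

S5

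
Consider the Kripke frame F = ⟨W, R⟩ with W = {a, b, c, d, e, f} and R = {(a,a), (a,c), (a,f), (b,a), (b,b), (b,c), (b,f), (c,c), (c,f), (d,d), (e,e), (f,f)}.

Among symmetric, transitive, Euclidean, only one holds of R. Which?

Symmetric: no — a R c but not c R a.
Transitive: yes — every two-step R-path is closed by a direct edge.
Euclidean: no — a R f and a R c, but not f R c.
Only transitive holds.

transitive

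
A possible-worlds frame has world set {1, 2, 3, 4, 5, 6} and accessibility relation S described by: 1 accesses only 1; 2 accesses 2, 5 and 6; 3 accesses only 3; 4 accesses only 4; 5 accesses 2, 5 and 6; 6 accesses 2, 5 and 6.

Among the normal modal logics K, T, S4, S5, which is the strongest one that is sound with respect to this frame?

Reflexive (axiom T): yes — every world is S-related to itself.
Transitive (axiom 4): yes — every two-step S-path is closed by a direct edge.
Euclidean (axiom 5): yes — any two successors of a common world are S-related.
So F validates K, T, S4, S5. The strongest is S5.

S5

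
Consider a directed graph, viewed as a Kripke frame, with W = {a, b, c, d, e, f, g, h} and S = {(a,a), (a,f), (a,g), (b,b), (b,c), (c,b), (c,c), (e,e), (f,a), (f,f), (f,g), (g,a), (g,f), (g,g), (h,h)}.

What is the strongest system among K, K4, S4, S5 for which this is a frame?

Transitive (axiom 4): yes — every two-step S-path is closed by a direct edge.
Reflexive (axiom T): no — d is not related to itself.
Euclidean (axiom 5): yes — any two successors of a common world are S-related.
So F validates K, K4; S4 would additionally require S to be reflexive. The strongest is K4.

K4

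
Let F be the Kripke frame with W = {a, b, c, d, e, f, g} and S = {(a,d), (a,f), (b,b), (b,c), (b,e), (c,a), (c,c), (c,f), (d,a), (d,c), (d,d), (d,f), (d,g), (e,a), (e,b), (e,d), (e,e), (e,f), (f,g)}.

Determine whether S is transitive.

Transitive: no — a S d and d S c, but not a S c.

No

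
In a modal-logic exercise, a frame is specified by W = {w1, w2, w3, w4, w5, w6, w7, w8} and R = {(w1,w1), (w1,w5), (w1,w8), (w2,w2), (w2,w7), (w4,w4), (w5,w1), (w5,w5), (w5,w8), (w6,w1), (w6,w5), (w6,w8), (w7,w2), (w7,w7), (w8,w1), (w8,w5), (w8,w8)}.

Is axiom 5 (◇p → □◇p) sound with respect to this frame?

The schema 5 characterises exactly the Euclidean frames.
Euclidean: yes — any two successors of a common world are R-related.

Yes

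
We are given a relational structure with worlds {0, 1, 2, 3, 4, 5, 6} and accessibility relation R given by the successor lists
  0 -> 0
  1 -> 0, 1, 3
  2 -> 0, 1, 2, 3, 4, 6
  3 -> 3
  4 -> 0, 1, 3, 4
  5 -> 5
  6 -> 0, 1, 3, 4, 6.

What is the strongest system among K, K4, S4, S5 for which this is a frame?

Transitive (axiom 4): yes — every two-step R-path is closed by a direct edge.
Reflexive (axiom T): yes — every world is R-related to itself.
Euclidean (axiom 5): no — 1 R 0 and 1 R 3, but not 0 R 3.
So F validates K, K4, S4; S5 would additionally require R to be Euclidean. The strongest is S4.

S4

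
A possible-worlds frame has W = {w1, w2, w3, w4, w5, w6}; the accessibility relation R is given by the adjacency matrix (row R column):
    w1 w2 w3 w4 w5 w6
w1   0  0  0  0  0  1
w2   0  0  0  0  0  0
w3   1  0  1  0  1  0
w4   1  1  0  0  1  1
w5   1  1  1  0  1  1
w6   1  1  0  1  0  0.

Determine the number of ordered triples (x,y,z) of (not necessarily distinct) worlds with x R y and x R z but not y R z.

34

Enumerating: (w1,w6,w6), (w3,w1,w1), (w3,w1,w3), (w3,w1,w5), (w4,w1,w1), (w4,w1,w2), (w4,w1,w5), (w4,w2,w1), (w4,w2,w2), (w4,w2,w5), (w4,w2,w6), (w4,w6,w5), … and 22 more.
Total: 34.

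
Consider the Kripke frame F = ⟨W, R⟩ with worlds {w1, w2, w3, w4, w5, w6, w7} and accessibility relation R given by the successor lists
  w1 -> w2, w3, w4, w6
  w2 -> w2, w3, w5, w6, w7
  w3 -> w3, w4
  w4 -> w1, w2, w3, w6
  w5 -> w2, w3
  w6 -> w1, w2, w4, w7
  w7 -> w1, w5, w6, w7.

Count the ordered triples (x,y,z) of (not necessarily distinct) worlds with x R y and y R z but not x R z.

Enumerating: (w1,w2,w5), (w1,w2,w7), (w1,w4,w1), (w1,w6,w1), (w1,w6,w7), (w2,w3,w4), (w2,w6,w1), (w2,w6,w4), (w2,w7,w1), (w3,w4,w1), (w3,w4,w2), (w3,w4,w6), … and 26 more.
Total: 38.

38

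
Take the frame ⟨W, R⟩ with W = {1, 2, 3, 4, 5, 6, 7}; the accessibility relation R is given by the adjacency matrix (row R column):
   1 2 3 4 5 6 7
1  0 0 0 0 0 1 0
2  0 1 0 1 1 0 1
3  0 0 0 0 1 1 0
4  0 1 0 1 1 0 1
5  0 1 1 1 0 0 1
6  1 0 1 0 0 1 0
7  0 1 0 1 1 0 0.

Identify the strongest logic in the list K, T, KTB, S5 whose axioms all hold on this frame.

Reflexive (axiom T): no — 1 is not related to itself.
Symmetric (axiom B): yes — every pair in R has its reverse in R.
Euclidean (axiom 5): no — 3 R 5 and 3 R 6, but not 5 R 6.
So F validates K; T would additionally require R to be reflexive. The strongest is K.

K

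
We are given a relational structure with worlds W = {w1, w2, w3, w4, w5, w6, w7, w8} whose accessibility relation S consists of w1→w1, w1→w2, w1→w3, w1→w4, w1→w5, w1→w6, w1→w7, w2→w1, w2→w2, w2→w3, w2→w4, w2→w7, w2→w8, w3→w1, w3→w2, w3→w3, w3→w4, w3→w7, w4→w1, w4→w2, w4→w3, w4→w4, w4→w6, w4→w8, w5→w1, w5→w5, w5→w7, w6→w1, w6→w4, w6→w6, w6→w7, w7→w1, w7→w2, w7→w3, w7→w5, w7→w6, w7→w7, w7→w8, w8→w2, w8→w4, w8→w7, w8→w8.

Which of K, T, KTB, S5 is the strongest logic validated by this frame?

Reflexive (axiom T): yes — every world is S-related to itself.
Symmetric (axiom B): yes — every pair in S has its reverse in S.
Euclidean (axiom 5): no — w1 S w2 and w1 S w5, but not w2 S w5.
So F validates K, T, KTB; S5 would additionally require S to be Euclidean. The strongest is KTB.

KTB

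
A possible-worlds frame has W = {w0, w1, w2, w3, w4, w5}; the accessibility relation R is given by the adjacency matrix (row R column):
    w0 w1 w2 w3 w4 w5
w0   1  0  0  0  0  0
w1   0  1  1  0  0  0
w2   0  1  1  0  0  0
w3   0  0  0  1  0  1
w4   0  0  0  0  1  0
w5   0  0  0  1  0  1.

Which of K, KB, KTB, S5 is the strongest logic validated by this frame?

S5

Symmetric (axiom B): yes — every pair in R has its reverse in R.
Reflexive (axiom T): yes — every world is R-related to itself.
Euclidean (axiom 5): yes — any two successors of a common world are R-related.
So F validates K, KB, KTB, S5. The strongest is S5.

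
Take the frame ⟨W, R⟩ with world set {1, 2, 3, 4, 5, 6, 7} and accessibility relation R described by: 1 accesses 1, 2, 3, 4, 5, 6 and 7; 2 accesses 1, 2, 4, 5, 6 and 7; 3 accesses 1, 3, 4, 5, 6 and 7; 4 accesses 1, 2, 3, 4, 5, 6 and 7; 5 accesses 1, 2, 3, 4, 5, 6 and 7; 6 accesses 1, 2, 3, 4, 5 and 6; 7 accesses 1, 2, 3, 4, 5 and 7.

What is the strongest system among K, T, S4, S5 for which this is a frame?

Reflexive (axiom T): yes — every world is R-related to itself.
Transitive (axiom 4): no — 2 R 1 and 1 R 3, but not 2 R 3.
Euclidean (axiom 5): no — 1 R 2 and 1 R 3, but not 2 R 3.
So F validates K, T; S4 would additionally require R to be transitive. The strongest is T.

T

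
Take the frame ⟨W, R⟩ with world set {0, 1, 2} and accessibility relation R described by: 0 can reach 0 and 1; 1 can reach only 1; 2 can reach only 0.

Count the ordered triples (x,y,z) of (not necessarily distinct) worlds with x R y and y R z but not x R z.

Enumerating: (2,0,1).

1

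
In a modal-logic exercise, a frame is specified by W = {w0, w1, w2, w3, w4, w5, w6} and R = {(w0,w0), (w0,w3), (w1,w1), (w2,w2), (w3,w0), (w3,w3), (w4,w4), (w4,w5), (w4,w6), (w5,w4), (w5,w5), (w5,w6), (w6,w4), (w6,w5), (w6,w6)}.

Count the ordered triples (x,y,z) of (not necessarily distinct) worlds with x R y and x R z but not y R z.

0

R is Euclidean; there are no such tuples.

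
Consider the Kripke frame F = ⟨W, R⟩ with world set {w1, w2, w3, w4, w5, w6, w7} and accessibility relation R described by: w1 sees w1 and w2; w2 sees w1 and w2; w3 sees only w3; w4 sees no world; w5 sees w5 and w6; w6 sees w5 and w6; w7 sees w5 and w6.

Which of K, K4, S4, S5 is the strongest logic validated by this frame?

Transitive (axiom 4): yes — every two-step R-path is closed by a direct edge.
Reflexive (axiom T): no — w4 is not related to itself.
Euclidean (axiom 5): yes — any two successors of a common world are R-related.
So F validates K, K4; S4 would additionally require R to be reflexive. The strongest is K4.

K4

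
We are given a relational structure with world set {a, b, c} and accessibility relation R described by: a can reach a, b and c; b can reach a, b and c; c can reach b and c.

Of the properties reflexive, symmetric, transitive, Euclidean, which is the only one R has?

reflexive

Reflexive: yes — every world is R-related to itself.
Symmetric: no — a R c but not c R a.
Transitive: no — c R b and b R a, but not c R a.
Euclidean: no — b R c and b R a, but not c R a.
Only reflexive holds.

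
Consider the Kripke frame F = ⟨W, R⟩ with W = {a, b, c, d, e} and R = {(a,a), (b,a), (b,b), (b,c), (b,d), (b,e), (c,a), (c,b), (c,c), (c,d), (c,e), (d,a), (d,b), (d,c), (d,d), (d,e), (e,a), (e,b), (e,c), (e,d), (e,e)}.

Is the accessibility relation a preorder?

Reflexive: yes — every world is R-related to itself.
Transitive: yes — every two-step R-path is closed by a direct edge.
So R is a preorder.

Yes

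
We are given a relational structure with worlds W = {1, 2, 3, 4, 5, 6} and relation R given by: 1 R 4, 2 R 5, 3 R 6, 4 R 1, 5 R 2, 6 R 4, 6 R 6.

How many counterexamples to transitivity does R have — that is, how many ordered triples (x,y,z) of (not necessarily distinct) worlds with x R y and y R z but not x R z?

Enumerating: (1,4,1), (2,5,2), (3,6,4), (4,1,4), (5,2,5), (6,4,1).

6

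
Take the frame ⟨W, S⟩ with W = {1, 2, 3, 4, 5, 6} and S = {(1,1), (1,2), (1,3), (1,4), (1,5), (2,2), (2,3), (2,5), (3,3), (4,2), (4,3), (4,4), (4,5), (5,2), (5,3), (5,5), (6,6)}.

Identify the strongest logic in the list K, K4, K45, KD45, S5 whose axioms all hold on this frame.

K4

Transitive (axiom 4): yes — every two-step S-path is closed by a direct edge.
Euclidean (axiom 5): no — 1 S 2 and 1 S 4, but not 2 S 4.
Serial (axiom D): yes — every world has a successor (e.g. 1 S 1).
Reflexive (axiom T): yes — every world is S-related to itself.
So F validates K, K4; K45 would additionally require S to be Euclidean. The strongest is K4.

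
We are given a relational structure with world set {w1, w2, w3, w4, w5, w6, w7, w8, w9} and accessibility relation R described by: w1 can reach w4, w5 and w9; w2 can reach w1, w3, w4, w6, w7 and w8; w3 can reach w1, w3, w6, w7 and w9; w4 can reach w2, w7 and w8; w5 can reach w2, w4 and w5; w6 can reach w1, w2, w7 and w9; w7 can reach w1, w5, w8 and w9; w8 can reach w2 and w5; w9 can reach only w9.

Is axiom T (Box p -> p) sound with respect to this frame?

No

Axiom T corresponds to the accessibility relation being reflexive.
Reflexive: no — w1 is not related to itself.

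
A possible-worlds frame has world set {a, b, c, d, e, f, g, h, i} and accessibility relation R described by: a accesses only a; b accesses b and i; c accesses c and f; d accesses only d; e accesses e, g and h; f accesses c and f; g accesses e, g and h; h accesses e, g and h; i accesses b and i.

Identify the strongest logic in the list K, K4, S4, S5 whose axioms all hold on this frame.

S5

Transitive (axiom 4): yes — every two-step R-path is closed by a direct edge.
Reflexive (axiom T): yes — every world is R-related to itself.
Euclidean (axiom 5): yes — any two successors of a common world are R-related.
So F validates K, K4, S4, S5. The strongest is S5.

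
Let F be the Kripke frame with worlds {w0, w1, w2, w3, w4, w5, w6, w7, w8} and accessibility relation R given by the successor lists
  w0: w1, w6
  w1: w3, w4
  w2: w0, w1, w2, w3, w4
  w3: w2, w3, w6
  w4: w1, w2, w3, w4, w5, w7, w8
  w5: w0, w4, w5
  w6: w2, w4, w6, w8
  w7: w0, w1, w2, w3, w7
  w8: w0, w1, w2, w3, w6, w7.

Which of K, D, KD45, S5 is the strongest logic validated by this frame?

D

Serial (axiom D): yes — every world has a successor (e.g. w0 R w1).
Euclidean (axiom 5): no — w0 R w1 and w0 R w6, but not w1 R w6.
Transitive (axiom 4): no — w0 R w1 and w1 R w3, but not w0 R w3.
Reflexive (axiom T): no — w0 is not related to itself.
So F validates K, D; KD45 would additionally require R to be Euclidean and transitive. The strongest is D.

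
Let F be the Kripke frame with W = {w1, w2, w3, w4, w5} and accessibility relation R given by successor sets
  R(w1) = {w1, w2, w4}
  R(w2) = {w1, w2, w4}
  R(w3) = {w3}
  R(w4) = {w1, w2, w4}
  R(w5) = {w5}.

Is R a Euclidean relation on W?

Euclidean: yes — any two successors of a common world are R-related.

Yes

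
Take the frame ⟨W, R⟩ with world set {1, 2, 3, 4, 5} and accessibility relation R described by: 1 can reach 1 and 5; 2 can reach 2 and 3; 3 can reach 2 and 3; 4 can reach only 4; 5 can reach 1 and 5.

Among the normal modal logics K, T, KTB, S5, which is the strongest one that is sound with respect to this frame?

Reflexive (axiom T): yes — every world is R-related to itself.
Symmetric (axiom B): yes — every pair in R has its reverse in R.
Euclidean (axiom 5): yes — any two successors of a common world are R-related.
So F validates K, T, KTB, S5. The strongest is S5.

S5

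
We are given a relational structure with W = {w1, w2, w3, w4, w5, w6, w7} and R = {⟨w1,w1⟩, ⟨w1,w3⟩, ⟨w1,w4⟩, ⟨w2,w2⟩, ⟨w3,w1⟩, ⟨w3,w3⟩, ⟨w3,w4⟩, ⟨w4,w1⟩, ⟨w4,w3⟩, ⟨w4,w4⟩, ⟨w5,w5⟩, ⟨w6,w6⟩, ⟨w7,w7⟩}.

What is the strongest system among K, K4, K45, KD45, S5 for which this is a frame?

Transitive (axiom 4): yes — every two-step R-path is closed by a direct edge.
Euclidean (axiom 5): yes — any two successors of a common world are R-related.
Serial (axiom D): yes — every world has a successor (e.g. w1 R w1).
Reflexive (axiom T): yes — every world is R-related to itself.
So F validates K, K4, K45, KD45, S5. The strongest is S5.

S5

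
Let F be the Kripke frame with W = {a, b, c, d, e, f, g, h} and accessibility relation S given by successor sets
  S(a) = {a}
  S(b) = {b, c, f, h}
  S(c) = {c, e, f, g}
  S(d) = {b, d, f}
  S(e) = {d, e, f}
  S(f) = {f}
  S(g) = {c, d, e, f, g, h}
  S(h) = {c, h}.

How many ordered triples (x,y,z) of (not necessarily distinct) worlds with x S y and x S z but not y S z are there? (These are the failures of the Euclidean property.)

Enumerating: (b,c,b), (b,c,h), (b,f,b), (b,f,c), (b,f,h), (b,h,b), (b,h,f), (c,e,c), (c,e,g), (c,f,c), (c,f,e), (c,f,g), … and 25 more.
Total: 37.

37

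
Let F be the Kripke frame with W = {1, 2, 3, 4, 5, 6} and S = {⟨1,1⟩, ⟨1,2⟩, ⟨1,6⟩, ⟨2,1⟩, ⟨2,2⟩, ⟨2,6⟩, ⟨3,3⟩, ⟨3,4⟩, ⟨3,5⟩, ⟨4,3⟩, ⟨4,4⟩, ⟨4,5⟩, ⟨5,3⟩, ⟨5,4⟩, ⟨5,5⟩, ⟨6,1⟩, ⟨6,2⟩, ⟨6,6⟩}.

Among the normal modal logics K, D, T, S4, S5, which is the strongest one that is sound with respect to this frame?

Serial (axiom D): yes — every world has a successor (e.g. 1 S 1).
Reflexive (axiom T): yes — every world is S-related to itself.
Transitive (axiom 4): yes — every two-step S-path is closed by a direct edge.
Euclidean (axiom 5): yes — any two successors of a common world are S-related.
So F validates K, D, T, S4, S5. The strongest is S5.

S5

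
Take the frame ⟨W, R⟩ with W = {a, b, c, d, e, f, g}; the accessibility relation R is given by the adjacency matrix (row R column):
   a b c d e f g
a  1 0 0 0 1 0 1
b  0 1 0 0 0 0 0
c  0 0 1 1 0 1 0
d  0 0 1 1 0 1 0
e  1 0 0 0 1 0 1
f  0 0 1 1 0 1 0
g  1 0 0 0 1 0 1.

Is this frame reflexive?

Yes

Reflexive: yes — every world is R-related to itself.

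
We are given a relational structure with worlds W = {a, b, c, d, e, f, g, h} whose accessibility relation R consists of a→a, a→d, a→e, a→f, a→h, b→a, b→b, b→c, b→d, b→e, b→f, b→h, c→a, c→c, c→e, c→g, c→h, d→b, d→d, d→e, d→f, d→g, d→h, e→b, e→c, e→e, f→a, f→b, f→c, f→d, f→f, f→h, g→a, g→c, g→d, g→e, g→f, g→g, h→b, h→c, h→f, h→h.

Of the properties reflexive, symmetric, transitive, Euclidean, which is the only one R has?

Reflexive: yes — every world is R-related to itself.
Symmetric: no — a R d but not d R a.
Transitive: no — a R d and d R b, but not a R b.
Euclidean: no — a R e and a R d, but not e R d.
Only reflexive holds.

reflexive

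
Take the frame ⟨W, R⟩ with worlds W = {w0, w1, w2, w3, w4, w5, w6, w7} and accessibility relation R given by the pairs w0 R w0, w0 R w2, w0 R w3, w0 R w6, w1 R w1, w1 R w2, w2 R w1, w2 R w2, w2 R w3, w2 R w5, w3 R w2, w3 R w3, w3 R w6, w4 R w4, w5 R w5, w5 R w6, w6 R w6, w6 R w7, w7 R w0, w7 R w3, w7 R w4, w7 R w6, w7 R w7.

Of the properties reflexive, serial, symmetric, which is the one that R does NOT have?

Reflexive: yes — every world is R-related to itself.
Serial: yes — every world has a successor (e.g. w0 R w0).
Symmetric: no — w0 R w2 but not w2 R w0.
Only symmetric fails.

symmetric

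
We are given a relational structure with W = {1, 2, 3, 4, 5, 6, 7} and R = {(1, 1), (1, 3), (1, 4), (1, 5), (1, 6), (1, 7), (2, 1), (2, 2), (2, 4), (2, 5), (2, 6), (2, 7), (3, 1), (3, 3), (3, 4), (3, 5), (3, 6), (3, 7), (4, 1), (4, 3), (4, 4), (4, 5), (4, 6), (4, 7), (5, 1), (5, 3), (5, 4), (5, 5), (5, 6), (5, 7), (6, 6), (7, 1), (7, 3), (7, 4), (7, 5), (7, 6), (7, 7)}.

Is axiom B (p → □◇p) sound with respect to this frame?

No

The schema B characterises exactly the symmetric frames.
Symmetric: no — 1 R 6 but not 6 R 1.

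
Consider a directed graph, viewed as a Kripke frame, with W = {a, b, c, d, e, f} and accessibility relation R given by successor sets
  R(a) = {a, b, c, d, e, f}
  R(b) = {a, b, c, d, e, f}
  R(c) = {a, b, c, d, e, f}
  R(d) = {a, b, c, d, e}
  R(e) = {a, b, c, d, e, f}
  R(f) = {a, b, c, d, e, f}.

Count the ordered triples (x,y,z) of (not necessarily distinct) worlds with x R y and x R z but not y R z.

5

Enumerating: (a,d,f), (b,d,f), (c,d,f), (e,d,f), (f,d,f).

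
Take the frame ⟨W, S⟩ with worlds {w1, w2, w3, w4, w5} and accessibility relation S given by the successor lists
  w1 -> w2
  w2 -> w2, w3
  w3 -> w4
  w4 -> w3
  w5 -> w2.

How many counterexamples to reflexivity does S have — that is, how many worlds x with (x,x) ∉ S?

Enumerating: w1, w3, w4, w5.

4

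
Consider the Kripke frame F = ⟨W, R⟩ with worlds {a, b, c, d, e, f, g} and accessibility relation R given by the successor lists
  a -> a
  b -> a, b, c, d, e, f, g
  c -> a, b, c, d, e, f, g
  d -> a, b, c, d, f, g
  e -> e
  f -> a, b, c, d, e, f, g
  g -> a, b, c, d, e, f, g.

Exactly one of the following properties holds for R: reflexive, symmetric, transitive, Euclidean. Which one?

Reflexive: yes — every world is R-related to itself.
Symmetric: no — b R a but not a R b.
Transitive: no — d R b and b R e, but not d R e.
Euclidean: no — b R a and b R c, but not a R c.
Only reflexive holds.

reflexive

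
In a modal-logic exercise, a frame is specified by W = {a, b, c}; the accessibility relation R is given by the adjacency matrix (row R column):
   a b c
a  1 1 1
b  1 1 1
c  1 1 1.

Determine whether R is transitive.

Yes

Transitive: yes — every two-step R-path is closed by a direct edge.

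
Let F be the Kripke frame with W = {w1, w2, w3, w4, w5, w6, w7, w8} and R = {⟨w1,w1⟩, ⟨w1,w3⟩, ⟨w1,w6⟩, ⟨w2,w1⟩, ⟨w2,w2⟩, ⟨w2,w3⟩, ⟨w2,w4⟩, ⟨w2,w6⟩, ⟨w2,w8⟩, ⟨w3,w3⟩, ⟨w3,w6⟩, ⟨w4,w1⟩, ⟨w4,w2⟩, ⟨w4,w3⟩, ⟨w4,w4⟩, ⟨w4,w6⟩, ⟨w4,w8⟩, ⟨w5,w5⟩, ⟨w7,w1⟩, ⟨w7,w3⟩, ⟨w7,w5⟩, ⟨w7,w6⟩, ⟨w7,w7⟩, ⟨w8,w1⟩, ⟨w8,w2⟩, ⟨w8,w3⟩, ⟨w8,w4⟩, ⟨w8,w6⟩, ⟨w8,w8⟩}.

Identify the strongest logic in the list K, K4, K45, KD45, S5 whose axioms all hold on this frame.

K4

Transitive (axiom 4): yes — every two-step R-path is closed by a direct edge.
Euclidean (axiom 5): no — w1 R w6 and w1 R w3, but not w6 R w3.
Serial (axiom D): no — w6 has no R-successor.
Reflexive (axiom T): no — w6 is not related to itself.
So F validates K, K4; K45 would additionally require R to be Euclidean. The strongest is K4.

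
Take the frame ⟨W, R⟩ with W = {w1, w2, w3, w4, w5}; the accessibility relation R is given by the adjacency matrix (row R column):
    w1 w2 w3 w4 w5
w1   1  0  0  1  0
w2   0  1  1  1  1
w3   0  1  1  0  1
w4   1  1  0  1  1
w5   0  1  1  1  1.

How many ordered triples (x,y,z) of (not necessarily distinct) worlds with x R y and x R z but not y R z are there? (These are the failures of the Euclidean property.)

Enumerating: (w2,w3,w4), (w2,w4,w3), (w4,w1,w2), (w4,w1,w5), (w4,w2,w1), (w4,w5,w1), (w5,w3,w4), (w5,w4,w3).

8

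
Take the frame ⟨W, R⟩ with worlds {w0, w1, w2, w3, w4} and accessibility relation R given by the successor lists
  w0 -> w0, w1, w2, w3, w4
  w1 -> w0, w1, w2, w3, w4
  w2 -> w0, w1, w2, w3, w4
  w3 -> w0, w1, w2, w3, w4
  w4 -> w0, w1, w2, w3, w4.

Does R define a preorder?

Yes

Reflexive: yes — every world is R-related to itself.
Transitive: yes — every two-step R-path is closed by a direct edge.
So R is a preorder.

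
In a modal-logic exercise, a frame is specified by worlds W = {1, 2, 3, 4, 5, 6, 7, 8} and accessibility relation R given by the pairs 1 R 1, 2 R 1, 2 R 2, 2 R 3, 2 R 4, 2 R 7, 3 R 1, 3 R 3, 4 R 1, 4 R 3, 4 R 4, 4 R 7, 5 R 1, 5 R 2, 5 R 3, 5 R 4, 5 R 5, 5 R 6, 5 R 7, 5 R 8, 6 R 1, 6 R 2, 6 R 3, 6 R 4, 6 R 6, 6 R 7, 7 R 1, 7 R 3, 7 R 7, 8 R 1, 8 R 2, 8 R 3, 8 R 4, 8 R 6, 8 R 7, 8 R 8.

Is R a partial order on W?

Yes

Reflexive: yes — every world is R-related to itself.
Transitive: yes — every two-step R-path is closed by a direct edge.
Antisymmetric: yes — no distinct pair is related both ways.
So R is a partial order.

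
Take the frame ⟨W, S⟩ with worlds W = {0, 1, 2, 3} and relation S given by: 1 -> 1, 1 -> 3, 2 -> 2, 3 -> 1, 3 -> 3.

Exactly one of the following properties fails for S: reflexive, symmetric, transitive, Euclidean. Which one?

reflexive

Reflexive: no — 0 is not related to itself.
Symmetric: yes — every pair in S has its reverse in S.
Transitive: yes — every two-step S-path is closed by a direct edge.
Euclidean: yes — any two successors of a common world are S-related.
Only reflexive fails.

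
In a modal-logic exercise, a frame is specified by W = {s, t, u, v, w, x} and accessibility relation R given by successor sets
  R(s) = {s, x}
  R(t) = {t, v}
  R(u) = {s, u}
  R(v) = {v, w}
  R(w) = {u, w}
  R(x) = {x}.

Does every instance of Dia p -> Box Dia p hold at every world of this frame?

No

By correspondence theory, 5 is valid on a frame iff R is Euclidean.
Euclidean: no — s R x and s R s, but not x R s.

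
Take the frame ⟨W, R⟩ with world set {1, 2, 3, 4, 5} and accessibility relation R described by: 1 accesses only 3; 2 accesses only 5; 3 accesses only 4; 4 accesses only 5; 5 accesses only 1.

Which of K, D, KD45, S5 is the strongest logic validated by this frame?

D

Serial (axiom D): yes — every world has a successor (e.g. 1 R 3).
Euclidean (axiom 5): no — 1 R 3 and 1 R 3, but not 3 R 3.
Transitive (axiom 4): no — 1 R 3 and 3 R 4, but not 1 R 4.
Reflexive (axiom T): no — 1 is not related to itself.
So F validates K, D; KD45 would additionally require R to be Euclidean and transitive. The strongest is D.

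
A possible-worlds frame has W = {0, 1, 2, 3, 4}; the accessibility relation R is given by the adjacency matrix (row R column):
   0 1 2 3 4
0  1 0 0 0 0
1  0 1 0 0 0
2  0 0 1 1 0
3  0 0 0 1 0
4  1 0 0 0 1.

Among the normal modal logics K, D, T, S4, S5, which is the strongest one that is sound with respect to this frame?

S4

Serial (axiom D): yes — every world has a successor (e.g. 0 R 0).
Reflexive (axiom T): yes — every world is R-related to itself.
Transitive (axiom 4): yes — every two-step R-path is closed by a direct edge.
Euclidean (axiom 5): no — 2 R 3 and 2 R 2, but not 3 R 2.
So F validates K, D, T, S4; S5 would additionally require R to be Euclidean. The strongest is S4.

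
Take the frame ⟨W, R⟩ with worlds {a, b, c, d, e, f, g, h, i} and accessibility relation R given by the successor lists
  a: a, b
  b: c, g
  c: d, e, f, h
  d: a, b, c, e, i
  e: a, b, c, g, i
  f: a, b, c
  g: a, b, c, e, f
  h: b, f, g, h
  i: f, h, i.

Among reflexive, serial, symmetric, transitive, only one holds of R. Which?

Reflexive: no — b is not related to itself.
Serial: yes — every world has a successor (e.g. a R a).
Symmetric: no — a R b but not b R a.
Transitive: no — a R b and b R c, but not a R c.
Only serial holds.

serial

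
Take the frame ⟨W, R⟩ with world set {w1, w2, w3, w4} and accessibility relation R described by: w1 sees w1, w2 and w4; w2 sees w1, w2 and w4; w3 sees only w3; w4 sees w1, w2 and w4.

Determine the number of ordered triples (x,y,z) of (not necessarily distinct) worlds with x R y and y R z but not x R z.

R is transitive; there are no such tuples.

0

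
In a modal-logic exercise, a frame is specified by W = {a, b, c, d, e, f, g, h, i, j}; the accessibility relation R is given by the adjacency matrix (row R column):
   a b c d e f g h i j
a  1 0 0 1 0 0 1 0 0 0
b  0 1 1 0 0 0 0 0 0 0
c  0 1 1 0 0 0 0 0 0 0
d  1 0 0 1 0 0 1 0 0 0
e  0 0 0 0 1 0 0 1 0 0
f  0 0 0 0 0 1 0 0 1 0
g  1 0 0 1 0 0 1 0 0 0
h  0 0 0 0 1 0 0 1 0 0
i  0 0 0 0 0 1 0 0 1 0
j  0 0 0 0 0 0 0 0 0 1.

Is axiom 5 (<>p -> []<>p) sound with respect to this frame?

Yes

Axiom 5 corresponds to the accessibility relation being Euclidean.
Euclidean: yes — any two successors of a common world are R-related.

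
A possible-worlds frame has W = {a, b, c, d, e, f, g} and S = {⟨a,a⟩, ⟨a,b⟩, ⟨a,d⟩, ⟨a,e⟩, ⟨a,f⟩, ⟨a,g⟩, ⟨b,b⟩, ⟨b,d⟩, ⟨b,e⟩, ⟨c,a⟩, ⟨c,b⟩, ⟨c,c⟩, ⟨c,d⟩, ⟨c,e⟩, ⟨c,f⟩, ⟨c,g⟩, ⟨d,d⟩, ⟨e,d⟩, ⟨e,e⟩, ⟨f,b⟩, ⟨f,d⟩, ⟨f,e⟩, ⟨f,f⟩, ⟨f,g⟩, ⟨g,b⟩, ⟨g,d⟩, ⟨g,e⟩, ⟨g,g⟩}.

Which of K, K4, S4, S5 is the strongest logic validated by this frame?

Transitive (axiom 4): yes — every two-step S-path is closed by a direct edge.
Reflexive (axiom T): yes — every world is S-related to itself.
Euclidean (axiom 5): no — a S b and a S f, but not b S f.
So F validates K, K4, S4; S5 would additionally require S to be Euclidean. The strongest is S4.

S4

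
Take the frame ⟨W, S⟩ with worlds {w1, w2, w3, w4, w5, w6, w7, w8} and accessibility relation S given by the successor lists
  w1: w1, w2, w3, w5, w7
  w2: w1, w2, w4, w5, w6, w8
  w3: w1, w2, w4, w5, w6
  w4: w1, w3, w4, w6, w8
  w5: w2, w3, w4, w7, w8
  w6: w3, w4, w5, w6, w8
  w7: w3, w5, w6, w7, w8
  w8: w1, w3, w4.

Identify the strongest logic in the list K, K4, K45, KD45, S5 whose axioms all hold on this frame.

Transitive (axiom 4): no — w1 S w2 and w2 S w4, but not w1 S w4.
Euclidean (axiom 5): no — w1 S w2 and w1 S w3, but not w2 S w3.
Serial (axiom D): yes — every world has a successor (e.g. w1 S w1).
Reflexive (axiom T): no — w3 is not related to itself.
So F validates K; K4 would additionally require S to be transitive. The strongest is K.

K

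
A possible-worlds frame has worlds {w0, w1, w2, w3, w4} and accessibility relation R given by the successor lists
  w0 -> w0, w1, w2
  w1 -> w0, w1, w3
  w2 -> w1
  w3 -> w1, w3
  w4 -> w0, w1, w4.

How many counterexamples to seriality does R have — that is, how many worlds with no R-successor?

0

R is serial; there are no such worlds.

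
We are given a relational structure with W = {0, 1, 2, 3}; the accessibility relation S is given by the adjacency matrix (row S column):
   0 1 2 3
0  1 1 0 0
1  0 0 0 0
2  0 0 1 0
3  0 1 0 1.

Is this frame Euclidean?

No

Euclidean: no — 0 S 1 and 0 S 0, but not 1 S 0.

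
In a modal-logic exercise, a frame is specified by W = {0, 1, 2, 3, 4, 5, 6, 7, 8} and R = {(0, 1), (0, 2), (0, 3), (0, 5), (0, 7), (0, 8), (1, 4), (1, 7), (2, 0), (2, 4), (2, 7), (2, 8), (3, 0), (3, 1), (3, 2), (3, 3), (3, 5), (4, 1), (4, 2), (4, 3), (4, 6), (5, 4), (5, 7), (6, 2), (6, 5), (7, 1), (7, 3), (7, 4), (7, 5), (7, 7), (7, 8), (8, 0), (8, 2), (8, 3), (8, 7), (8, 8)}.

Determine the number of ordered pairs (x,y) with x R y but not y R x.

Enumerating: (0,1), (0,5), (0,7), (2,7), (3,1), (3,2), (3,5), (4,3), (4,6), (5,4), (6,2), (6,5), (7,3), (7,4), (8,3).

15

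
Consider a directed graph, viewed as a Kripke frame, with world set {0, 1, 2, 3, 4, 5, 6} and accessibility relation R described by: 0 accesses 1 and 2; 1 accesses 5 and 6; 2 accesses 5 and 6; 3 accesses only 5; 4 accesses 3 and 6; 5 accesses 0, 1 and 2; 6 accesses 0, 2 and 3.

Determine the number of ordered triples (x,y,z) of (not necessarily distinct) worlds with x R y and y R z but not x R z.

Enumerating: (0,1,5), (0,1,6), (0,2,5), (0,2,6), (1,5,0), (1,5,1), (1,5,2), (1,6,0), (1,6,2), (1,6,3), (2,5,0), (2,5,1), … and 18 more.
Total: 30.

30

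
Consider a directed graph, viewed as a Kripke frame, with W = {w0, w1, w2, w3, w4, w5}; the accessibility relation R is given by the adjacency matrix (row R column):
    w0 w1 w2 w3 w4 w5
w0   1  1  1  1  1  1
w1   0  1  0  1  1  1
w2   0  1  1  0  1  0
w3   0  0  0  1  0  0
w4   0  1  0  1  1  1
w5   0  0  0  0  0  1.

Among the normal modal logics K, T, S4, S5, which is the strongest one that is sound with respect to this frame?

Reflexive (axiom T): yes — every world is R-related to itself.
Transitive (axiom 4): no — w2 R w1 and w1 R w3, but not w2 R w3.
Euclidean (axiom 5): no — w0 R w1 and w0 R w2, but not w1 R w2.
So F validates K, T; S4 would additionally require R to be transitive. The strongest is T.

T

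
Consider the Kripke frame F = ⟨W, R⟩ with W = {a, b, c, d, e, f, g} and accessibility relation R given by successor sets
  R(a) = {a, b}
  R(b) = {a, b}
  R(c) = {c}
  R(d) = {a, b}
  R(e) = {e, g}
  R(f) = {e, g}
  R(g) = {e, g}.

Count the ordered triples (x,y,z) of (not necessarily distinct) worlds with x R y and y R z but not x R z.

R is transitive; there are no such tuples.

0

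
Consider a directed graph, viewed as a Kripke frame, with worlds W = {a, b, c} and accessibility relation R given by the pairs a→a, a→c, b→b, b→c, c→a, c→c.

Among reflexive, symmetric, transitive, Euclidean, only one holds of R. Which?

Reflexive: yes — every world is R-related to itself.
Symmetric: no — b R c but not c R b.
Transitive: no — b R c and c R a, but not b R a.
Euclidean: no — b R c and b R b, but not c R b.
Only reflexive holds.

reflexive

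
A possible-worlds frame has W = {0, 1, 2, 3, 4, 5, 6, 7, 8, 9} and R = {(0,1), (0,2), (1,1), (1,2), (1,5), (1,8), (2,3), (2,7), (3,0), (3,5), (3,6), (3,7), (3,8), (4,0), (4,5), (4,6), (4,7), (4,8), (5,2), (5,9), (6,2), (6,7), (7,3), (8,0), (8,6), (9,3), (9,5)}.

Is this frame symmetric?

Symmetric: no — 0 R 1 but not 1 R 0.

No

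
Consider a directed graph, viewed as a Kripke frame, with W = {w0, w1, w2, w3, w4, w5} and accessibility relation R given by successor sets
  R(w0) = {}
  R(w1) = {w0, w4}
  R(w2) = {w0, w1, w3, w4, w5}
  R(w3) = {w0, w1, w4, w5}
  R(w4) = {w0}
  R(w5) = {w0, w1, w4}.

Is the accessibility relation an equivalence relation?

No

Reflexive: no — w0 is not related to itself.
Symmetric: no — w1 R w0 but not w0 R w1.
Transitive: yes — every two-step R-path is closed by a direct edge.
So R is not an equivalence relation.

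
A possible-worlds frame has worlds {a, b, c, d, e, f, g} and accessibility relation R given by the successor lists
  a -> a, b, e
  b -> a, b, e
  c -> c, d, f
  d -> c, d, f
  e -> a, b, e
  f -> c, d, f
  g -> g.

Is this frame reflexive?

Yes

Reflexive: yes — every world is R-related to itself.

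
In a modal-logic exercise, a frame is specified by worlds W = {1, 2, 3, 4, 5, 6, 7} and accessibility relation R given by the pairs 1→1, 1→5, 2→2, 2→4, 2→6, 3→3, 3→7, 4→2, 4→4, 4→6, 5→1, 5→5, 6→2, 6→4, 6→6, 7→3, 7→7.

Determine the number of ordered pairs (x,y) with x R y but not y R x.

0

R is symmetric; there are no such tuples.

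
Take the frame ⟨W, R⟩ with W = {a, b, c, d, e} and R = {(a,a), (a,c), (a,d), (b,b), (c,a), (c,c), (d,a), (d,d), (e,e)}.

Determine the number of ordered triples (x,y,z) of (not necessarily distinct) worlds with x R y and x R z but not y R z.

2

Enumerating: (a,c,d), (a,d,c).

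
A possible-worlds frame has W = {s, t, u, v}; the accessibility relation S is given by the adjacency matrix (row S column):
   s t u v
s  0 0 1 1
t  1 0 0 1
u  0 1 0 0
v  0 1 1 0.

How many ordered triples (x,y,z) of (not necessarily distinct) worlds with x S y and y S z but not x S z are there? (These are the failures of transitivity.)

9

Enumerating: (s,u,t), (s,v,t), (t,s,u), (t,v,t), (t,v,u), (u,t,s), (u,t,v), (v,t,s), (v,t,v).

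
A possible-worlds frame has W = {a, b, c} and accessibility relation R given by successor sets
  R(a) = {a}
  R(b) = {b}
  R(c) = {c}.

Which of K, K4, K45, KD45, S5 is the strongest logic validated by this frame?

Transitive (axiom 4): yes — every two-step R-path is closed by a direct edge.
Euclidean (axiom 5): yes — any two successors of a common world are R-related.
Serial (axiom D): yes — every world has a successor (e.g. a R a).
Reflexive (axiom T): yes — every world is R-related to itself.
So F validates K, K4, K45, KD45, S5. The strongest is S5.

S5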